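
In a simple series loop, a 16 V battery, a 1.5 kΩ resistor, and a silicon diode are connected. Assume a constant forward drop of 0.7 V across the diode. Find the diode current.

KVL around the loop: 16 = V_D + I·R = 0.7 + I × 1.5 kΩ.
So I = (16 − 0.7) / 1.5 kΩ = 15.3 / 1.5 = 10.2 mA.

I ≈ 10 mA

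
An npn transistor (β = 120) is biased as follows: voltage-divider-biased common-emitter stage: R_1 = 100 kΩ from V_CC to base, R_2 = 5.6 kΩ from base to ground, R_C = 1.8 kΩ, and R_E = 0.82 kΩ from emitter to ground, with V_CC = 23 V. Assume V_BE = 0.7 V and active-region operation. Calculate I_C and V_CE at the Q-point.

Thevenize the base divider: V_Th = V_CC·R_2/(R_1+R_2) = 23×5.6/106 = 1.22 V, R_Th = R_1‖R_2 = 5.3 kΩ.
Base-emitter loop: V_Th = I_B·R_Th + V_BE + (β+1)I_B·R_E, so I_B = (1.22 − 0.7) / (5.3 + 121×0.82) = 0.00497 mA.
I_C = β·I_B = 120×0.00497 = 0.597 mA, and I_E = (β+1)I_B = 0.602 mA.
V_CE = V_CC − I_C·R_C − I_E·R_E = 23 − 0.597×1.8 − 0.602×0.82 = 21.4 V.
V_CE = 21.4 V > 0.2 V confirms active-region operation.

I_C ≈ 0.6 mA, V_CE ≈ 21 V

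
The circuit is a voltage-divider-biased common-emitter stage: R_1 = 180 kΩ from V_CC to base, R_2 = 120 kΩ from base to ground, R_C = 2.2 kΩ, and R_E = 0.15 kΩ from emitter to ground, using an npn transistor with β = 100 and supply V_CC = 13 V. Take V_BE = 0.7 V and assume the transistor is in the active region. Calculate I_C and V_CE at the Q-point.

Thevenize the base divider: V_Th = V_CC·R_2/(R_1+R_2) = 13×120/300 = 5.2 V, R_Th = R_1‖R_2 = 72 kΩ.
Base-emitter loop: V_Th = I_B·R_Th + V_BE + (β+1)I_B·R_E, so I_B = (5.2 − 0.7) / (72 + 101×0.15) = 0.0516 mA.
I_C = β·I_B = 100×0.0516 = 5.16 mA, and I_E = (β+1)I_B = 5.22 mA.
V_CE = V_CC − I_C·R_C − I_E·R_E = 13 − 5.16×2.2 − 5.22×0.15 = 0.858 V.
V_CE = 0.858 V > 0.2 V confirms active-region operation.

I_C ≈ 5.2 mA, V_CE ≈ 0.86 V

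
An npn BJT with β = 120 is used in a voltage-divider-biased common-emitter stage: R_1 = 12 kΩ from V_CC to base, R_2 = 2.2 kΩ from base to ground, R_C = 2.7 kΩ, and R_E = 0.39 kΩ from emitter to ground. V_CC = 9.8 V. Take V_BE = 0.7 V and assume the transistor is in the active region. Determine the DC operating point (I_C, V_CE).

Thevenize the base divider: V_Th = V_CC·R_2/(R_1+R_2) = 9.8×2.2/14.2 = 1.52 V, R_Th = R_1‖R_2 = 1.86 kΩ.
Base-emitter loop: V_Th = I_B·R_Th + V_BE + (β+1)I_B·R_E, so I_B = (1.52 − 0.7) / (1.86 + 121×0.39) = 0.0167 mA.
I_C = β·I_B = 120×0.0167 = 2 mA, and I_E = (β+1)I_B = 2.02 mA.
V_CE = V_CC − I_C·R_C − I_E·R_E = 9.8 − 2×2.7 − 2.02×0.39 = 3.61 V.
V_CE = 3.61 V > 0.2 V confirms active-region operation.

I_C ≈ 2 mA, V_CE ≈ 3.6 V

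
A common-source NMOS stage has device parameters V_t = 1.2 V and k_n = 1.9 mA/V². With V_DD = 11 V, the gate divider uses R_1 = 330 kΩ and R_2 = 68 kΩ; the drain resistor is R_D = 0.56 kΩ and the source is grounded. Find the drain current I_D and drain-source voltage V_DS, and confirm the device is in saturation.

I_D ≈ 0.44 mA, V_DS ≈ 11 V

V_G = V_DD·R_2/(R_1+R_2) = 11×68/398 = 1.88 V. With the source grounded, V_GS = V_G = 1.88 V.
Assume saturation: I_D = (k_n/2)(V_GS − V_t)² = (1.9/2)×(1.88 − 1.2)² = 0.95×0.679² = 0.439 mA.
V_DS = V_DD − I_D·R_D = 11 − 0.439×0.56 = 10.8 V.
Saturation requires V_DS ≥ V_GS − V_t = 0.679 V; 10.8 ≥ 0.679 ✓.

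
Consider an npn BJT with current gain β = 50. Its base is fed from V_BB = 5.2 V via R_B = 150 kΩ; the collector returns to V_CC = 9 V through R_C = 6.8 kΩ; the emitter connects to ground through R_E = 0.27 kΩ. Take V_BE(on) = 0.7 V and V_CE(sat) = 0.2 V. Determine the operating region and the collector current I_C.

Assume active: I_B = (5.2 − 0.7)/(150 + 51×0.27) = 0.0275 mA, I_C = β·I_B = 1.37 mA.
Then V_CE = 9 − 1.37×6.8 − 1.4×0.27 = -0.721 V < 0.2 V — the active assumption fails.
Re-solve with V_CE = 0.2 V. KCL at the emitter: V_E/R_E = (V_BB−0.7−V_E)/R_B + (V_CC−0.2−V_E)/R_C, giving V_E = 0.343 V.
I_C = (V_CC − 0.2 − V_E)/R_C = (8.8 − 0.343)/6.8 = 1.24 mA.
Check: I_B = (4.5 − 0.343)/150 = 0.0277 mA, and β·I_B = 1.39 mA > I_C, confirming saturation.

saturation; I_C ≈ 1.2 mA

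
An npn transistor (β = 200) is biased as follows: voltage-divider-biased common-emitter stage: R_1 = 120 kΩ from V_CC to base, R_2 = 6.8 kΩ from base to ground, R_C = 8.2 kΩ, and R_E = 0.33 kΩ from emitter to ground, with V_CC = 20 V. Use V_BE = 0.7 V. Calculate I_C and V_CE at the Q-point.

I_C ≈ 1 mA, V_CE ≈ 11 V

Thevenize the base divider: V_Th = V_CC·R_2/(R_1+R_2) = 20×6.8/127 = 1.07 V, R_Th = R_1‖R_2 = 6.44 kΩ.
Base-emitter loop: V_Th = I_B·R_Th + V_BE + (β+1)I_B·R_E, so I_B = (1.07 − 0.7) / (6.44 + 201×0.33) = 0.00512 mA.
I_C = β·I_B = 200×0.00512 = 1.02 mA, and I_E = (β+1)I_B = 1.03 mA.
V_CE = V_CC − I_C·R_C − I_E·R_E = 20 − 1.02×8.2 − 1.03×0.33 = 11.3 V.
V_CE = 11.3 V > 0.2 V confirms active-region operation.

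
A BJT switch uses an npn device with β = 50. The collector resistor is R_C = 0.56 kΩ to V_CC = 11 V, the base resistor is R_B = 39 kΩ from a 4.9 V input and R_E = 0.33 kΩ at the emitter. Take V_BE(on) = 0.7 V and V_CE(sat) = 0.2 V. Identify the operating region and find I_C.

active; I_C ≈ 3.8 mA

Assume active. Base-emitter loop: I_B = (V_BB − V_BE)/(R_B + (β+1)R_E) = (4.9 − 0.7)/(39 + 51×0.33) = 0.0752 mA.
I_C = β·I_B = 50×0.0752 = 3.76 mA.
V_CE = V_CC − I_C·R_C − I_E·R_E = 11 − 3.76×0.56 − 3.84×0.33 = 7.63 V > V_CE(sat), so the active-region assumption holds.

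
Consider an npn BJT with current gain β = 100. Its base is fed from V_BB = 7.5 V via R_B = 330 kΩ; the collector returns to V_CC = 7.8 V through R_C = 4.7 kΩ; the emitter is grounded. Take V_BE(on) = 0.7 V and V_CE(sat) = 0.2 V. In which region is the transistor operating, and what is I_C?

saturation; I_C ≈ 1.6 mA

Assume active: I_B = (7.5 − 0.7)/330 = 0.0206 mA, giving I_C = β·I_B = 2.06 mA.
But then V_CE = 7.8 − 2.06×4.7 = -1.88 V < V_CE(sat) = 0.2 V — impossible in the active region.
So the transistor is saturated. With V_CE = 0.2 V, I_C = (V_CC − 0.2)/R_C = 7.6/4.7 = 1.62 mA.
Check: β·I_B = 2.06 mA > I_C = 1.62 mA, confirming saturation.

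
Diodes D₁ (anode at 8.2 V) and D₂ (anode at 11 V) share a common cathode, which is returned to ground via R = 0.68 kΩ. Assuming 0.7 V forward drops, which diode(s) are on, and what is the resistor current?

Assume both conduct. Then node N would need to be at both 8.2−0.7 = 7.5 V and 11−0.7 = 10.3 V, which is impossible.
Assume only D₂ conducts: V_N = 11 − 0.7 = 10.3 V, so I_R = 10.3/0.68 = 15.1 mA.
Check D₁: its anode-to-cathode voltage is 8.2 − 10.3 = -2.1 V < 0.7 V, so it is off. The assumption is consistent.

Only D₂ conducts; I_R ≈ 15 mA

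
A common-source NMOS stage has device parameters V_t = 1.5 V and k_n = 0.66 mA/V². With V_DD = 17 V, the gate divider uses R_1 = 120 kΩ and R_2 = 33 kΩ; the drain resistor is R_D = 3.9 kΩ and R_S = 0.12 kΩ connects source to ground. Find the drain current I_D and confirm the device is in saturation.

V_G = V_DD·R_2/(R_1+R_2) = 17×33/153 = 3.67 V.
Assume saturation: I_D = (k_n/2)(V_GS − V_t)² with V_GS = V_G − I_D·R_S = 3.67 − 0.12·I_D.
Substituting gives 0.00475·I_D² − 1.17·I_D + 1.55 = 0, with roots I_D = 1.33 or 245 mA.
The root I_D = 245 mA gives V_GS = -25.8 V ≤ V_t, so take I_D = 1.33 mA.
Then V_GS = 3.51 V and V_DS = V_DD − I_D(R_D+R_S) = 17 − 1.33×4.02 = 11.7 V.
Saturation requires V_DS ≥ V_GS − V_t = 2.01 V; 11.7 ≥ 2.01 ✓.

I_D ≈ 1.3 mA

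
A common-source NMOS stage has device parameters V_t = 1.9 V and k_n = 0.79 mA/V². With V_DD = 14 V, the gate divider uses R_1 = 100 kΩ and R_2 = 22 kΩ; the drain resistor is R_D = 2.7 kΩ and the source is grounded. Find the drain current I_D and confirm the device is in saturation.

I_D ≈ 0.15 mA

V_G = V_DD·R_2/(R_1+R_2) = 14×22/122 = 2.52 V. With the source grounded, V_GS = V_G = 2.52 V.
Assume saturation: I_D = (k_n/2)(V_GS − V_t)² = (0.79/2)×(2.52 − 1.9)² = 0.395×0.625² = 0.154 mA.
V_DS = V_DD − I_D·R_D = 14 − 0.154×2.7 = 13.6 V.
Saturation requires V_DS ≥ V_GS − V_t = 0.625 V; 13.6 ≥ 0.625 ✓.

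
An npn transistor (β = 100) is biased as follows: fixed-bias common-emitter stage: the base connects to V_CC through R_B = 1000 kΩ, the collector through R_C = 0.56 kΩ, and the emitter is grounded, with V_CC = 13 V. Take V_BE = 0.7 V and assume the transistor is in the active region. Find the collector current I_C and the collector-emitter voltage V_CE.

I_C ≈ 1.2 mA, V_CE ≈ 12 V

Base loop: V_CC = I_B·R_B + V_BE, so I_B = (13 − 0.7)/1000 kΩ = 0.0123 mA.
In the active region I_C = β·I_B = 100 × 0.0123 = 1.23 mA.
Collector loop: V_CE = V_CC − I_C·R_C = 13 − 1.23×0.56 = 12.3 V.
Since V_CE = 12.3 V > V_CE(sat) ≈ 0.2 V, the transistor is in the active region as assumed.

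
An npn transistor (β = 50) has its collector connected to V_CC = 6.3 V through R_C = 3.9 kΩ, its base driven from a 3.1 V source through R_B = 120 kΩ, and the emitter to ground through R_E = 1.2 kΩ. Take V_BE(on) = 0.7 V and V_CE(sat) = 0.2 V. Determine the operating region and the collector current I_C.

Assume active. Base-emitter loop: I_B = (V_BB − V_BE)/(R_B + (β+1)R_E) = (3.1 − 0.7)/(120 + 51×1.2) = 0.0132 mA.
I_C = β·I_B = 50×0.0132 = 0.662 mA.
V_CE = V_CC − I_C·R_C − I_E·R_E = 6.3 − 0.662×3.9 − 0.675×1.2 = 2.91 V > V_CE(sat), so the active-region assumption holds.

active; I_C ≈ 0.66 mA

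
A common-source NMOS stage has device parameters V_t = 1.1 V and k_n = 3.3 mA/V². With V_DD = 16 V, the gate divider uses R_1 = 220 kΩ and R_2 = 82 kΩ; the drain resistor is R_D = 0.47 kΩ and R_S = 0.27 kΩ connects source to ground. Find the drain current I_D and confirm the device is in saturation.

I_D ≈ 5.3 mA

V_G = V_DD·R_2/(R_1+R_2) = 16×82/302 = 4.34 V.
Assume saturation: I_D = (k_n/2)(V_GS − V_t)² with V_GS = V_G − I_D·R_S = 4.34 − 0.27·I_D.
Substituting gives 0.12·I_D² − 3.89·I_D + 17.4 = 0, with roots I_D = 5.35 or 27 mA.
The root I_D = 27 mA gives V_GS = -2.95 V ≤ V_t, so take I_D = 5.35 mA.
Then V_GS = 2.9 V and V_DS = V_DD − I_D(R_D+R_S) = 16 − 5.35×0.74 = 12 V.
Saturation requires V_DS ≥ V_GS − V_t = 1.8 V; 12 ≥ 1.8 ✓.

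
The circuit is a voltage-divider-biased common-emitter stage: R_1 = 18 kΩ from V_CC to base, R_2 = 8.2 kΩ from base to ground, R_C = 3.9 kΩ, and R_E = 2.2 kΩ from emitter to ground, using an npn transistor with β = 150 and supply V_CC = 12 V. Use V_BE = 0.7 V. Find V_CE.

Thevenize the base divider: V_Th = V_CC·R_2/(R_1+R_2) = 12×8.2/26.2 = 3.76 V, R_Th = R_1‖R_2 = 5.63 kΩ.
Base-emitter loop: V_Th = I_B·R_Th + V_BE + (β+1)I_B·R_E, so I_B = (3.76 − 0.7) / (5.63 + 151×2.2) = 0.00905 mA.
I_C = β·I_B = 150×0.00905 = 1.36 mA, and I_E = (β+1)I_B = 1.37 mA.
V_CE = V_CC − I_C·R_C − I_E·R_E = 12 − 1.36×3.9 − 1.37×2.2 = 3.7 V.
V_CE = 3.7 V > 0.2 V confirms active-region operation.

V_CE ≈ 3.7 V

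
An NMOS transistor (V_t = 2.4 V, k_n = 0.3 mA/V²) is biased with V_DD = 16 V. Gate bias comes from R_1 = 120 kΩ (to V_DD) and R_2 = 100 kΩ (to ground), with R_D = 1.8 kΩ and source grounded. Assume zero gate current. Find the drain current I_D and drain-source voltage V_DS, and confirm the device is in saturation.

I_D ≈ 3.6 mA, V_DS ≈ 9.6 V

V_G = V_DD·R_2/(R_1+R_2) = 16×100/220 = 7.27 V. With the source grounded, V_GS = V_G = 7.27 V.
Assume saturation: I_D = (k_n/2)(V_GS − V_t)² = (0.3/2)×(7.27 − 2.4)² = 0.15×4.87² = 3.56 mA.
V_DS = V_DD − I_D·R_D = 16 − 3.56×1.8 = 9.59 V.
Saturation requires V_DS ≥ V_GS − V_t = 4.87 V; 9.59 ≥ 4.87 ✓.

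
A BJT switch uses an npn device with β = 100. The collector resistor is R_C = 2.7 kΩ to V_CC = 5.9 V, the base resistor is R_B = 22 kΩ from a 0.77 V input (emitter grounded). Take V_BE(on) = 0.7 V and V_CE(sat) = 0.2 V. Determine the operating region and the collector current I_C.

Assume active. Base-emitter loop: I_B = (V_BB − V_BE)/R_B = (0.77 − 0.7)/22 = 0.00318 mA.
I_C = β·I_B = 100×0.00318 = 0.318 mA.
V_CE = V_CC − I_C·R_C = 5.9 − 0.318×2.7 = 5.04 V > V_CE(sat), so the active-region assumption holds.

active; I_C ≈ 0.32 mA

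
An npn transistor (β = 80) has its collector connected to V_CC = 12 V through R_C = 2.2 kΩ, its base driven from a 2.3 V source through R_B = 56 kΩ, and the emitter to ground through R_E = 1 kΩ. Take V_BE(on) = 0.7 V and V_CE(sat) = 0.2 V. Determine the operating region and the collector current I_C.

Assume active. Base-emitter loop: I_B = (V_BB − V_BE)/(R_B + (β+1)R_E) = (2.3 − 0.7)/(56 + 81×1) = 0.0117 mA.
I_C = β·I_B = 80×0.0117 = 0.934 mA.
V_CE = V_CC − I_C·R_C − I_E·R_E = 12 − 0.934×2.2 − 0.946×1 = 9 V > V_CE(sat), so the active-region assumption holds.

active; I_C ≈ 0.93 mA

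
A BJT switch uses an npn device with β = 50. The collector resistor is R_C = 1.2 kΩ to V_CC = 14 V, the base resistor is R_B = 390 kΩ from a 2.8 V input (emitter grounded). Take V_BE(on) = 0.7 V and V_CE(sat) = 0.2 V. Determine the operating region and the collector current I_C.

active; I_C ≈ 0.27 mA

Assume active. Base-emitter loop: I_B = (V_BB − V_BE)/R_B = (2.8 − 0.7)/390 = 0.00538 mA.
I_C = β·I_B = 50×0.00538 = 0.269 mA.
V_CE = V_CC − I_C·R_C = 14 − 0.269×1.2 = 13.7 V > V_CE(sat), so the active-region assumption holds.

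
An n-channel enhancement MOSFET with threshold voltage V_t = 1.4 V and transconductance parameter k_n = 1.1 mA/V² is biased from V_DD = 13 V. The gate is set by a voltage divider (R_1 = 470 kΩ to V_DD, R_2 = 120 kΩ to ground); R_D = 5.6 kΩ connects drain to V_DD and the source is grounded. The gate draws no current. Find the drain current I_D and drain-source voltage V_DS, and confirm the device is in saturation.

V_G = V_DD·R_2/(R_1+R_2) = 13×120/590 = 2.64 V. With the source grounded, V_GS = V_G = 2.64 V.
Assume saturation: I_D = (k_n/2)(V_GS − V_t)² = (1.1/2)×(2.64 − 1.4)² = 0.55×1.24² = 0.851 mA.
V_DS = V_DD − I_D·R_D = 13 − 0.851×5.6 = 8.23 V.
Saturation requires V_DS ≥ V_GS − V_t = 1.24 V; 8.23 ≥ 1.24 ✓.

I_D ≈ 0.85 mA, V_DS ≈ 8.2 V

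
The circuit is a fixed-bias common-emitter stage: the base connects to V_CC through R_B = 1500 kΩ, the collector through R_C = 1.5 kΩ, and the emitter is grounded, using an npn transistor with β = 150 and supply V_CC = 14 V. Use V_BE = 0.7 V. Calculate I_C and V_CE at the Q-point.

Base loop: V_CC = I_B·R_B + V_BE, so I_B = (14 − 0.7)/1500 kΩ = 0.00887 mA.
In the active region I_C = β·I_B = 150 × 0.00887 = 1.33 mA.
Collector loop: V_CE = V_CC − I_C·R_C = 14 − 1.33×1.5 = 12 V.
Since V_CE = 12 V > V_CE(sat) ≈ 0.2 V, the transistor is in the active region as assumed.

I_C ≈ 1.3 mA, V_CE ≈ 12 V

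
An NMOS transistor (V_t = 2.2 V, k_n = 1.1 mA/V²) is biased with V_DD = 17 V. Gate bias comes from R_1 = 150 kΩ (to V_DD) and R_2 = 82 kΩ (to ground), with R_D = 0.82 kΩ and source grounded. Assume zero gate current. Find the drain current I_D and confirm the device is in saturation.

V_G = V_DD·R_2/(R_1+R_2) = 17×82/232 = 6.01 V. With the source grounded, V_GS = V_G = 6.01 V.
Assume saturation: I_D = (k_n/2)(V_GS − V_t)² = (1.1/2)×(6.01 − 2.2)² = 0.55×3.81² = 7.98 mA.
V_DS = V_DD − I_D·R_D = 17 − 7.98×0.82 = 10.5 V.
Saturation requires V_DS ≥ V_GS − V_t = 3.81 V; 10.5 ≥ 3.81 ✓.

I_D ≈ 8 mA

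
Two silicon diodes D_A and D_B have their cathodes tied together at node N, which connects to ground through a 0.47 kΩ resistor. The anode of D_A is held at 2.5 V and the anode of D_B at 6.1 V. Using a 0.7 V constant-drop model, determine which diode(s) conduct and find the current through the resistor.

Only D_B conducts; I_R ≈ 11 mA

Assume both conduct. Then node N would need to be at both 2.5−0.7 = 1.8 V and 6.1−0.7 = 5.4 V, which is impossible.
Assume only D_B conducts: V_N = 6.1 − 0.7 = 5.4 V, so I_R = 5.4/0.47 = 11.5 mA.
Check D_A: its anode-to-cathode voltage is 2.5 − 5.4 = -2.9 V < 0.7 V, so it is off. The assumption is consistent.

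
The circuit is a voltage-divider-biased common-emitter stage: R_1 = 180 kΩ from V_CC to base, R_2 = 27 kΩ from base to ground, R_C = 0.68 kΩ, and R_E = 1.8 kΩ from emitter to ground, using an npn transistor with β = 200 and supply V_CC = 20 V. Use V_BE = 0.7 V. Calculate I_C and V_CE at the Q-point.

I_C ≈ 0.99 mA, V_CE ≈ 18 V

Thevenize the base divider: V_Th = V_CC·R_2/(R_1+R_2) = 20×27/207 = 2.61 V, R_Th = R_1‖R_2 = 23.5 kΩ.
Base-emitter loop: V_Th = I_B·R_Th + V_BE + (β+1)I_B·R_E, so I_B = (2.61 − 0.7) / (23.5 + 201×1.8) = 0.00495 mA.
I_C = β·I_B = 200×0.00495 = 0.991 mA, and I_E = (β+1)I_B = 0.996 mA.
V_CE = V_CC − I_C·R_C − I_E·R_E = 20 − 0.991×0.68 − 0.996×1.8 = 17.5 V.
V_CE = 17.5 V > 0.2 V confirms active-region operation.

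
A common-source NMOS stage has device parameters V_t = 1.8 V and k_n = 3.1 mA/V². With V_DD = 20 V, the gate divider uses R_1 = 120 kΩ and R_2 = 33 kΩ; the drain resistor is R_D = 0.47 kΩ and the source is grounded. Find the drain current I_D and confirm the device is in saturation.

V_G = V_DD·R_2/(R_1+R_2) = 20×33/153 = 4.31 V. With the source grounded, V_GS = V_G = 4.31 V.
Assume saturation: I_D = (k_n/2)(V_GS − V_t)² = (3.1/2)×(4.31 − 1.8)² = 1.55×2.51² = 9.79 mA.
V_DS = V_DD − I_D·R_D = 20 − 9.79×0.47 = 15.4 V.
Saturation requires V_DS ≥ V_GS − V_t = 2.51 V; 15.4 ≥ 2.51 ✓.

I_D ≈ 9.8 mA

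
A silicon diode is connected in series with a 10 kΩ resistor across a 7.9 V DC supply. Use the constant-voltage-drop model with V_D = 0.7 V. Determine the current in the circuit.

KVL around the loop: 7.9 = V_D + I·R = 0.7 + I × 10 kΩ.
So I = (7.9 − 0.7) / 10 kΩ = 7.2 / 10 = 0.72 mA.

I ≈ 0.72 mA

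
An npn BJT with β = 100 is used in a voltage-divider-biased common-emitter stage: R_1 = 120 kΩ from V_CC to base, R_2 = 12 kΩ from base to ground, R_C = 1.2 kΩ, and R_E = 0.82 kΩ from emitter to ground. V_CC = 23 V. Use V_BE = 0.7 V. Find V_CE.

V_CE ≈ 20 V

Thevenize the base divider: V_Th = V_CC·R_2/(R_1+R_2) = 23×12/132 = 2.09 V, R_Th = R_1‖R_2 = 10.9 kΩ.
Base-emitter loop: V_Th = I_B·R_Th + V_BE + (β+1)I_B·R_E, so I_B = (2.09 − 0.7) / (10.9 + 101×0.82) = 0.0148 mA.
I_C = β·I_B = 100×0.0148 = 1.48 mA, and I_E = (β+1)I_B = 1.5 mA.
V_CE = V_CC − I_C·R_C − I_E·R_E = 23 − 1.48×1.2 − 1.5×0.82 = 20 V.
V_CE = 20 V > 0.2 V confirms active-region operation.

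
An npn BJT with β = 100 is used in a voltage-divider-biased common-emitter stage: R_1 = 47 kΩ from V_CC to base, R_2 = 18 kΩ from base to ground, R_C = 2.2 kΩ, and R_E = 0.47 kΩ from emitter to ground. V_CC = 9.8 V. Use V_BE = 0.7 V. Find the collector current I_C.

Thevenize the base divider: V_Th = V_CC·R_2/(R_1+R_2) = 9.8×18/65 = 2.71 V, R_Th = R_1‖R_2 = 13 kΩ.
Base-emitter loop: V_Th = I_B·R_Th + V_BE + (β+1)I_B·R_E, so I_B = (2.71 − 0.7) / (13 + 101×0.47) = 0.0333 mA.
I_C = β·I_B = 100×0.0333 = 3.33 mA, and I_E = (β+1)I_B = 3.36 mA.
V_CE = V_CC − I_C·R_C − I_E·R_E = 9.8 − 3.33×2.2 − 3.36×0.47 = 0.895 V.
V_CE = 0.895 V > 0.2 V confirms active-region operation.

I_C ≈ 3.3 mA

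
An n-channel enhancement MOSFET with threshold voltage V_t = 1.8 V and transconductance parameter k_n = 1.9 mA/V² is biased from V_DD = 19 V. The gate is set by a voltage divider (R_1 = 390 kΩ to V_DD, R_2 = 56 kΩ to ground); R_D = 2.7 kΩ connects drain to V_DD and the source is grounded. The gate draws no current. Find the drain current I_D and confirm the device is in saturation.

V_G = V_DD·R_2/(R_1+R_2) = 19×56/446 = 2.39 V. With the source grounded, V_GS = V_G = 2.39 V.
Assume saturation: I_D = (k_n/2)(V_GS − V_t)² = (1.9/2)×(2.39 − 1.8)² = 0.95×0.586² = 0.326 mA.
V_DS = V_DD − I_D·R_D = 19 − 0.326×2.7 = 18.1 V.
Saturation requires V_DS ≥ V_GS − V_t = 0.586 V; 18.1 ≥ 0.586 ✓.

I_D ≈ 0.33 mA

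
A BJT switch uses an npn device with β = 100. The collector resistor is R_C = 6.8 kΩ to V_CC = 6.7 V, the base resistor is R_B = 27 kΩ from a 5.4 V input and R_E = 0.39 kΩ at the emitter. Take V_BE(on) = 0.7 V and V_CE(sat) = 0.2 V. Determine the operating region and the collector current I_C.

Assume active: I_B = (5.4 − 0.7)/(27 + 101×0.39) = 0.0708 mA, I_C = β·I_B = 7.08 mA.
Then V_CE = 6.7 − 7.08×6.8 − 7.15×0.39 = -44.2 V < 0.2 V — the active assumption fails.
Re-solve with V_CE = 0.2 V. KCL at the emitter: V_E/R_E = (V_BB−0.7−V_E)/R_B + (V_CC−0.2−V_E)/R_C, giving V_E = 0.411 V.
I_C = (V_CC − 0.2 − V_E)/R_C = (6.5 − 0.411)/6.8 = 0.895 mA.
Check: I_B = (4.7 − 0.411)/27 = 0.159 mA, and β·I_B = 15.9 mA > I_C, confirming saturation.

saturation; I_C ≈ 0.9 mA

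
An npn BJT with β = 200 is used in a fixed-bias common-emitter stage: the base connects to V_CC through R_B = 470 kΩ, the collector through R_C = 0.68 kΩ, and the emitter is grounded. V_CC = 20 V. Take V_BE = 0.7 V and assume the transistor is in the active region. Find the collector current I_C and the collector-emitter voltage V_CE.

Base loop: V_CC = I_B·R_B + V_BE, so I_B = (20 − 0.7)/470 kΩ = 0.0411 mA.
In the active region I_C = β·I_B = 200 × 0.0411 = 8.21 mA.
Collector loop: V_CE = V_CC − I_C·R_C = 20 − 8.21×0.68 = 14.4 V.
Since V_CE = 14.4 V > V_CE(sat) ≈ 0.2 V, the transistor is in the active region as assumed.

I_C ≈ 8.2 mA, V_CE ≈ 14 V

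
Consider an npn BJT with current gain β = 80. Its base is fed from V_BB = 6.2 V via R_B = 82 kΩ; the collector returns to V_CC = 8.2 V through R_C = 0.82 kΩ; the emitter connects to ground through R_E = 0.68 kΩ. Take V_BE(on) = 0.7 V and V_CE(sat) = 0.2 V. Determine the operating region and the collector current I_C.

active; I_C ≈ 3.2 mA

Assume active. Base-emitter loop: I_B = (V_BB − V_BE)/(R_B + (β+1)R_E) = (6.2 − 0.7)/(82 + 81×0.68) = 0.0401 mA.
I_C = β·I_B = 80×0.0401 = 3.21 mA.
V_CE = V_CC − I_C·R_C − I_E·R_E = 8.2 − 3.21×0.82 − 3.25×0.68 = 3.36 V > V_CE(sat), so the active-region assumption holds.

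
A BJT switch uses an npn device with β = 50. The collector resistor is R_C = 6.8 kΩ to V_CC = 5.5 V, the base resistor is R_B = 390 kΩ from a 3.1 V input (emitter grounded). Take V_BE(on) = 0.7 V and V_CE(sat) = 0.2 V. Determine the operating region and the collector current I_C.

Assume active. Base-emitter loop: I_B = (V_BB − V_BE)/R_B = (3.1 − 0.7)/390 = 0.00615 mA.
I_C = β·I_B = 50×0.00615 = 0.308 mA.
V_CE = V_CC − I_C·R_C = 5.5 − 0.308×6.8 = 3.41 V > V_CE(sat), so the active-region assumption holds.

active; I_C ≈ 0.31 mA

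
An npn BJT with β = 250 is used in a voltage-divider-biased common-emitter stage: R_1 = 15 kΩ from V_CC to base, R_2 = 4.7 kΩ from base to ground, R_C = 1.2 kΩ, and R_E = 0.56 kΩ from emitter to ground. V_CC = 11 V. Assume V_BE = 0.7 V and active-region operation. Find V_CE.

V_CE ≈ 5.1 V

Thevenize the base divider: V_Th = V_CC·R_2/(R_1+R_2) = 11×4.7/19.7 = 2.62 V, R_Th = R_1‖R_2 = 3.58 kΩ.
Base-emitter loop: V_Th = I_B·R_Th + V_BE + (β+1)I_B·R_E, so I_B = (2.62 − 0.7) / (3.58 + 251×0.56) = 0.0134 mA.
I_C = β·I_B = 250×0.0134 = 3.34 mA, and I_E = (β+1)I_B = 3.35 mA.
V_CE = V_CC − I_C·R_C − I_E·R_E = 11 − 3.34×1.2 − 3.35×0.56 = 5.12 V.
V_CE = 5.12 V > 0.2 V confirms active-region operation.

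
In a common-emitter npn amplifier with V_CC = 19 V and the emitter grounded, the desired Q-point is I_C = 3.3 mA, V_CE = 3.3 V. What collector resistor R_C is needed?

R_C ≈ 4.8 kΩ

Collector loop: V_CC = I_C·R_C + V_CE.
R_C = (V_CC − V_CE)/I_C = (19 − 3.3)/3.3 = 4.76 kΩ.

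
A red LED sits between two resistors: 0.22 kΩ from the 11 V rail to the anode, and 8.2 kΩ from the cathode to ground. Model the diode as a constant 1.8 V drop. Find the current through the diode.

The two resistors are in series with the diode, so KVL gives 11 = I·0.22 + 1.8 + I·8.2.
I = (11 − 1.8) / (0.22 + 8.2) kΩ = 9.2 / 8.42 = 1.09 mA.

I ≈ 1.1 mA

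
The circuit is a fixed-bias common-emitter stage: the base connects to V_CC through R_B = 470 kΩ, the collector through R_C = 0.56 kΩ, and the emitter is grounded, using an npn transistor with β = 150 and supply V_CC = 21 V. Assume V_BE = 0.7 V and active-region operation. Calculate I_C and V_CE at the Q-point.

Base loop: V_CC = I_B·R_B + V_BE, so I_B = (21 − 0.7)/470 kΩ = 0.0432 mA.
In the active region I_C = β·I_B = 150 × 0.0432 = 6.48 mA.
Collector loop: V_CE = V_CC − I_C·R_C = 21 − 6.48×0.56 = 17.4 V.
Since V_CE = 17.4 V > V_CE(sat) ≈ 0.2 V, the transistor is in the active region as assumed.

I_C ≈ 6.5 mA, V_CE ≈ 17 V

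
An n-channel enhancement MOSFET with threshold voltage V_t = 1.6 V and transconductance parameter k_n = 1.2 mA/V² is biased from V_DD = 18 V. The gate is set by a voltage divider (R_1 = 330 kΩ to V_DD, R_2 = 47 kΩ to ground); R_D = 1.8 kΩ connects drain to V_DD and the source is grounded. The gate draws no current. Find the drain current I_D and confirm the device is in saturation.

V_G = V_DD·R_2/(R_1+R_2) = 18×47/377 = 2.24 V. With the source grounded, V_GS = V_G = 2.24 V.
Assume saturation: I_D = (k_n/2)(V_GS − V_t)² = (1.2/2)×(2.24 − 1.6)² = 0.6×0.644² = 0.249 mA.
V_DS = V_DD − I_D·R_D = 18 − 0.249×1.8 = 17.6 V.
Saturation requires V_DS ≥ V_GS − V_t = 0.644 V; 17.6 ≥ 0.644 ✓.

I_D ≈ 0.25 mA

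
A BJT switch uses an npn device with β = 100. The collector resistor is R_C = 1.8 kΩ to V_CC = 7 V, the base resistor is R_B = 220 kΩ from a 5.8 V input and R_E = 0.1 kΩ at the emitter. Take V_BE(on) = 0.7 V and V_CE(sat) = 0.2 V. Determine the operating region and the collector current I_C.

active; I_C ≈ 2.2 mA

Assume active. Base-emitter loop: I_B = (V_BB − V_BE)/(R_B + (β+1)R_E) = (5.8 − 0.7)/(220 + 101×0.1) = 0.0222 mA.
I_C = β·I_B = 100×0.0222 = 2.22 mA.
V_CE = V_CC − I_C·R_C − I_E·R_E = 7 − 2.22×1.8 − 2.24×0.1 = 2.79 V > V_CE(sat), so the active-region assumption holds.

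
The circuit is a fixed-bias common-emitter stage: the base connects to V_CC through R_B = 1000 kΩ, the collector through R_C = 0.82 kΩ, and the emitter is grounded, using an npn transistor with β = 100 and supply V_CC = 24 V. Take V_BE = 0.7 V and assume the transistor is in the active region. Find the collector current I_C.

I_C ≈ 2.3 mA

Base loop: V_CC = I_B·R_B + V_BE, so I_B = (24 − 0.7)/1000 kΩ = 0.0233 mA.
In the active region I_C = β·I_B = 100 × 0.0233 = 2.33 mA.
Collector loop: V_CE = V_CC − I_C·R_C = 24 − 2.33×0.82 = 22.1 V.
Since V_CE = 22.1 V > V_CE(sat) ≈ 0.2 V, the transistor is in the active region as assumed.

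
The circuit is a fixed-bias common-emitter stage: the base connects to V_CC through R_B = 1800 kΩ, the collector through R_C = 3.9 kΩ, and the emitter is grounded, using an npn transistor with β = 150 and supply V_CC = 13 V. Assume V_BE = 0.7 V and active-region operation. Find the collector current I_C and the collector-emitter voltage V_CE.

I_C ≈ 1 mA, V_CE ≈ 9 V

Base loop: V_CC = I_B·R_B + V_BE, so I_B = (13 − 0.7)/1800 kΩ = 0.00683 mA.
In the active region I_C = β·I_B = 150 × 0.00683 = 1.03 mA.
Collector loop: V_CE = V_CC − I_C·R_C = 13 − 1.03×3.9 = 9 V.
Since V_CE = 9 V > V_CE(sat) ≈ 0.2 V, the transistor is in the active region as assumed.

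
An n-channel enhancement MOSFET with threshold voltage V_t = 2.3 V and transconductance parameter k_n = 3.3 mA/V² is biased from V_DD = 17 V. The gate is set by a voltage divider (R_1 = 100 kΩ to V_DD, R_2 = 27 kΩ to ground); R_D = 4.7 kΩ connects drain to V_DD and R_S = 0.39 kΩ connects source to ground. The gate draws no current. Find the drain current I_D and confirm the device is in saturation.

I_D ≈ 1.2 mA

V_G = V_DD·R_2/(R_1+R_2) = 17×27/127 = 3.61 V.
Assume saturation: I_D = (k_n/2)(V_GS − V_t)² with V_GS = V_G − I_D·R_S = 3.61 − 0.39·I_D.
Substituting gives 0.251·I_D² − 2.69·I_D + 2.85 = 0, with roots I_D = 1.19 or 9.53 mA.
The root I_D = 9.53 mA gives V_GS = -0.104 V ≤ V_t, so take I_D = 1.19 mA.
Then V_GS = 3.15 V and V_DS = V_DD − I_D(R_D+R_S) = 17 − 1.19×5.09 = 10.9 V.
Saturation requires V_DS ≥ V_GS − V_t = 0.85 V; 10.9 ≥ 0.85 ✓.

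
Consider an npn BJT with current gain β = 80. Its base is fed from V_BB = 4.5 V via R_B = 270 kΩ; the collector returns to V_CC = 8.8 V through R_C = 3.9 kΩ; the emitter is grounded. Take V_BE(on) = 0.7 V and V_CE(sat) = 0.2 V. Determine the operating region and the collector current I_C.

active; I_C ≈ 1.1 mA

Assume active. Base-emitter loop: I_B = (V_BB − V_BE)/R_B = (4.5 − 0.7)/270 = 0.0141 mA.
I_C = β·I_B = 80×0.0141 = 1.13 mA.
V_CE = V_CC − I_C·R_C = 8.8 − 1.13×3.9 = 4.41 V > V_CE(sat), so the active-region assumption holds.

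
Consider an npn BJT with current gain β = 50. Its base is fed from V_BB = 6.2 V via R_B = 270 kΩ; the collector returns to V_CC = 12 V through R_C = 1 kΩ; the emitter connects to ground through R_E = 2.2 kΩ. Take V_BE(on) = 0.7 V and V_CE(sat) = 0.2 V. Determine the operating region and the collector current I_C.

active; I_C ≈ 0.72 mA

Assume active. Base-emitter loop: I_B = (V_BB − V_BE)/(R_B + (β+1)R_E) = (6.2 − 0.7)/(270 + 51×2.2) = 0.0144 mA.
I_C = β·I_B = 50×0.0144 = 0.72 mA.
V_CE = V_CC − I_C·R_C − I_E·R_E = 12 − 0.72×1 − 0.734×2.2 = 9.67 V > V_CE(sat), so the active-region assumption holds.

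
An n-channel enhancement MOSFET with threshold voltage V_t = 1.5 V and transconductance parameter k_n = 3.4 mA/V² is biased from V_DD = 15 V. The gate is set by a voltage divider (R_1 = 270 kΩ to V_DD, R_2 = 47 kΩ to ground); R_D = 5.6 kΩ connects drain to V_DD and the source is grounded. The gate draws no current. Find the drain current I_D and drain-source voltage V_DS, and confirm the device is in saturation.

V_G = V_DD·R_2/(R_1+R_2) = 15×47/317 = 2.22 V. With the source grounded, V_GS = V_G = 2.22 V.
Assume saturation: I_D = (k_n/2)(V_GS − V_t)² = (3.4/2)×(2.22 − 1.5)² = 1.7×0.724² = 0.891 mA.
V_DS = V_DD − I_D·R_D = 15 − 0.891×5.6 = 10 V.
Saturation requires V_DS ≥ V_GS − V_t = 0.724 V; 10 ≥ 0.724 ✓.

I_D ≈ 0.89 mA, V_DS ≈ 10 V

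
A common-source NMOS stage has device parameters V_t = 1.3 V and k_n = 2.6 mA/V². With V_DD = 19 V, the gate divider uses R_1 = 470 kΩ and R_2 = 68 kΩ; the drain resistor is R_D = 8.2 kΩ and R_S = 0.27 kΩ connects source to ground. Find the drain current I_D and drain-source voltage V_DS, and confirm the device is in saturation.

I_D ≈ 0.94 mA, V_DS ≈ 11 V

V_G = V_DD·R_2/(R_1+R_2) = 19×68/538 = 2.4 V.
Assume saturation: I_D = (k_n/2)(V_GS − V_t)² with V_GS = V_G − I_D·R_S = 2.4 − 0.27·I_D.
Substituting gives 0.0948·I_D² − 1.77·I_D + 1.58 = 0, with roots I_D = 0.936 or 17.8 mA.
The root I_D = 17.8 mA gives V_GS = -2.4 V ≤ V_t, so take I_D = 0.936 mA.
Then V_GS = 2.15 V and V_DS = V_DD − I_D(R_D+R_S) = 19 − 0.936×8.47 = 11.1 V.
Saturation requires V_DS ≥ V_GS − V_t = 0.849 V; 11.1 ≥ 0.849 ✓.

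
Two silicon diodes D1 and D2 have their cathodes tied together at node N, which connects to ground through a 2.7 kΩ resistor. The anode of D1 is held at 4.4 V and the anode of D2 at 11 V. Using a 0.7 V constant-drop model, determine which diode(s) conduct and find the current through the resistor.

Only D2 conducts; I_R ≈ 3.8 mA

Assume both conduct. Then node N would need to be at both 4.4−0.7 = 3.7 V and 11−0.7 = 10.3 V, which is impossible.
Assume only D2 conducts: V_N = 11 − 0.7 = 10.3 V, so I_R = 10.3/2.7 = 3.81 mA.
Check D1: its anode-to-cathode voltage is 4.4 − 10.3 = -5.9 V < 0.7 V, so it is off. The assumption is consistent.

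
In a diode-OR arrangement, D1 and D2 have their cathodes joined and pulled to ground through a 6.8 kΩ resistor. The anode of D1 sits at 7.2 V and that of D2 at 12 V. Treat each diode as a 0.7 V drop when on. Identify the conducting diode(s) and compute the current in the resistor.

Assume both conduct. Then node N would need to be at both 7.2−0.7 = 6.5 V and 12−0.7 = 11.3 V, which is impossible.
Assume only D2 conducts: V_N = 12 − 0.7 = 11.3 V, so I_R = 11.3/6.8 = 1.66 mA.
Check D1: its anode-to-cathode voltage is 7.2 − 11.3 = -4.1 V < 0.7 V, so it is off. The assumption is consistent.

Only D2 conducts; I_R ≈ 1.7 mA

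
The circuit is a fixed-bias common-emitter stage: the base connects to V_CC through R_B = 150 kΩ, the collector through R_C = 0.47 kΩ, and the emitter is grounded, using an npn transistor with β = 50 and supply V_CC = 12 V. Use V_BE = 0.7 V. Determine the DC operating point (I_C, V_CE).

Base loop: V_CC = I_B·R_B + V_BE, so I_B = (12 − 0.7)/150 kΩ = 0.0753 mA.
In the active region I_C = β·I_B = 50 × 0.0753 = 3.77 mA.
Collector loop: V_CE = V_CC − I_C·R_C = 12 − 3.77×0.47 = 10.2 V.
Since V_CE = 10.2 V > V_CE(sat) ≈ 0.2 V, the transistor is in the active region as assumed.

I_C ≈ 3.8 mA, V_CE ≈ 10 V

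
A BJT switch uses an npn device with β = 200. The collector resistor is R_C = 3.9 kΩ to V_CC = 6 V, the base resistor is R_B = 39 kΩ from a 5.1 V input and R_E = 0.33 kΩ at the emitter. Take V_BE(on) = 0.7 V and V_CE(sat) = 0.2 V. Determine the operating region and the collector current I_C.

saturation; I_C ≈ 1.4 mA

Assume active: I_B = (5.1 − 0.7)/(39 + 201×0.33) = 0.0418 mA, I_C = β·I_B = 8.35 mA.
Then V_CE = 6 − 8.35×3.9 − 8.4×0.33 = -29.4 V < 0.2 V — the active assumption fails.
Re-solve with V_CE = 0.2 V. KCL at the emitter: V_E/R_E = (V_BB−0.7−V_E)/R_B + (V_CC−0.2−V_E)/R_C, giving V_E = 0.483 V.
I_C = (V_CC − 0.2 − V_E)/R_C = (5.8 − 0.483)/3.9 = 1.36 mA.
Check: I_B = (4.4 − 0.483)/39 = 0.1 mA, and β·I_B = 20.1 mA > I_C, confirming saturation.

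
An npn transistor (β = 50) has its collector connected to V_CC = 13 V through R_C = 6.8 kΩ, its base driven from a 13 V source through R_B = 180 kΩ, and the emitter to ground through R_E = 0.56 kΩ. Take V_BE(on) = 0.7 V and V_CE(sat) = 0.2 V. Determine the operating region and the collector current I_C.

saturation; I_C ≈ 1.7 mA

Assume active: I_B = (13 − 0.7)/(180 + 51×0.56) = 0.059 mA, I_C = β·I_B = 2.95 mA.
Then V_CE = 13 − 2.95×6.8 − 3.01×0.56 = -8.74 V < 0.2 V — the active assumption fails.
Re-solve with V_CE = 0.2 V. KCL at the emitter: V_E/R_E = (V_BB−0.7−V_E)/R_B + (V_CC−0.2−V_E)/R_C, giving V_E = 1.01 V.
I_C = (V_CC − 0.2 − V_E)/R_C = (12.8 − 1.01)/6.8 = 1.73 mA.
Check: I_B = (12.3 − 1.01)/180 = 0.0627 mA, and β·I_B = 3.14 mA > I_C, confirming saturation.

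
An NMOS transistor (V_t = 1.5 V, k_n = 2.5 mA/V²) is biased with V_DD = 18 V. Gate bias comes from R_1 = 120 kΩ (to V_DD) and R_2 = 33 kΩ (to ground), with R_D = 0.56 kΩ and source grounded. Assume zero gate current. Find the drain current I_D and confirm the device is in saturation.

V_G = V_DD·R_2/(R_1+R_2) = 18×33/153 = 3.88 V. With the source grounded, V_GS = V_G = 3.88 V.
Assume saturation: I_D = (k_n/2)(V_GS − V_t)² = (2.5/2)×(3.88 − 1.5)² = 1.25×2.38² = 7.09 mA.
V_DS = V_DD − I_D·R_D = 18 − 7.09×0.56 = 14 V.
Saturation requires V_DS ≥ V_GS − V_t = 2.38 V; 14 ≥ 2.38 ✓.

I_D ≈ 7.1 mA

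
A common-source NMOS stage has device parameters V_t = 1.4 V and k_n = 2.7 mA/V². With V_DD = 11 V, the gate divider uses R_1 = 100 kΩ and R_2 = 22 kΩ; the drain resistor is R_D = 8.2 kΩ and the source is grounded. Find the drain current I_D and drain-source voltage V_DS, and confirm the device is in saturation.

V_G = V_DD·R_2/(R_1+R_2) = 11×22/122 = 1.98 V. With the source grounded, V_GS = V_G = 1.98 V.
Assume saturation: I_D = (k_n/2)(V_GS − V_t)² = (2.7/2)×(1.98 − 1.4)² = 1.35×0.584² = 0.46 mA.
V_DS = V_DD − I_D·R_D = 11 − 0.46×8.2 = 7.23 V.
Saturation requires V_DS ≥ V_GS − V_t = 0.584 V; 7.23 ≥ 0.584 ✓.

I_D ≈ 0.46 mA, V_DS ≈ 7.2 V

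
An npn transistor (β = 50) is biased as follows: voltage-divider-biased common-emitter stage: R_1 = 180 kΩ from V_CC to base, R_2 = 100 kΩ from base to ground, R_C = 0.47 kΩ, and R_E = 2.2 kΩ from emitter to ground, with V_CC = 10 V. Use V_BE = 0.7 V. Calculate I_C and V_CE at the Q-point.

Thevenize the base divider: V_Th = V_CC·R_2/(R_1+R_2) = 10×100/280 = 3.57 V, R_Th = R_1‖R_2 = 64.3 kΩ.
Base-emitter loop: V_Th = I_B·R_Th + V_BE + (β+1)I_B·R_E, so I_B = (3.57 − 0.7) / (64.3 + 51×2.2) = 0.0163 mA.
I_C = β·I_B = 50×0.0163 = 0.814 mA, and I_E = (β+1)I_B = 0.83 mA.
V_CE = V_CC − I_C·R_C − I_E·R_E = 10 − 0.814×0.47 − 0.83×2.2 = 7.79 V.
V_CE = 7.79 V > 0.2 V confirms active-region operation.

I_C ≈ 0.81 mA, V_CE ≈ 7.8 V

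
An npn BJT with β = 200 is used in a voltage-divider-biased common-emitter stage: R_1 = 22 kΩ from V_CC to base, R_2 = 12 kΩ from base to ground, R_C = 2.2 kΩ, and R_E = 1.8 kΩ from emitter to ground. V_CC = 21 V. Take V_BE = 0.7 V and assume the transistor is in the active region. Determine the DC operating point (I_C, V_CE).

Thevenize the base divider: V_Th = V_CC·R_2/(R_1+R_2) = 21×12/34 = 7.41 V, R_Th = R_1‖R_2 = 7.76 kΩ.
Base-emitter loop: V_Th = I_B·R_Th + V_BE + (β+1)I_B·R_E, so I_B = (7.41 − 0.7) / (7.76 + 201×1.8) = 0.0182 mA.
I_C = β·I_B = 200×0.0182 = 3.63 mA, and I_E = (β+1)I_B = 3.65 mA.
V_CE = V_CC − I_C·R_C − I_E·R_E = 21 − 3.63×2.2 − 3.65×1.8 = 6.44 V.
V_CE = 6.44 V > 0.2 V confirms active-region operation.

I_C ≈ 3.6 mA, V_CE ≈ 6.4 V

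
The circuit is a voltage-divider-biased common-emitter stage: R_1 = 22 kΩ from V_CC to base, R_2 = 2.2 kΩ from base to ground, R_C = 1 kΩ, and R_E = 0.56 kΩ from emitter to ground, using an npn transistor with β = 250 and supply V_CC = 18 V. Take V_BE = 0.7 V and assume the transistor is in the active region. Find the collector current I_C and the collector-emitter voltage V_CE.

Thevenize the base divider: V_Th = V_CC·R_2/(R_1+R_2) = 18×2.2/24.2 = 1.64 V, R_Th = R_1‖R_2 = 2 kΩ.
Base-emitter loop: V_Th = I_B·R_Th + V_BE + (β+1)I_B·R_E, so I_B = (1.64 − 0.7) / (2 + 251×0.56) = 0.00657 mA.
I_C = β·I_B = 250×0.00657 = 1.64 mA, and I_E = (β+1)I_B = 1.65 mA.
V_CE = V_CC − I_C·R_C − I_E·R_E = 18 − 1.64×1 − 1.65×0.56 = 15.4 V.
V_CE = 15.4 V > 0.2 V confirms active-region operation.

I_C ≈ 1.6 mA, V_CE ≈ 15 V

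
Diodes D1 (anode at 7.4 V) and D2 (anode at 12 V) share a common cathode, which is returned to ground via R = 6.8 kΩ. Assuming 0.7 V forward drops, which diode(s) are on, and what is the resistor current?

Assume both conduct. Then node N would need to be at both 7.4−0.7 = 6.7 V and 12−0.7 = 11.3 V, which is impossible.
Assume only D2 conducts: V_N = 12 − 0.7 = 11.3 V, so I_R = 11.3/6.8 = 1.66 mA.
Check D1: its anode-to-cathode voltage is 7.4 − 11.3 = -3.9 V < 0.7 V, so it is off. The assumption is consistent.

Only D2 conducts; I_R ≈ 1.7 mA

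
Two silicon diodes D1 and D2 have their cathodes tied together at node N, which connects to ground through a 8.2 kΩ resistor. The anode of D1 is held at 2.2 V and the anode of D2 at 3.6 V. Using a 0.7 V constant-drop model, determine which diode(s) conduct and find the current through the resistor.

Assume both conduct. Then node N would need to be at both 2.2−0.7 = 1.5 V and 3.6−0.7 = 2.9 V, which is impossible.
Assume only D2 conducts: V_N = 3.6 − 0.7 = 2.9 V, so I_R = 2.9/8.2 = 0.354 mA.
Check D1: its anode-to-cathode voltage is 2.2 − 2.9 = -0.7 V < 0.7 V, so it is off. The assumption is consistent.

Only D2 conducts; I_R ≈ 0.35 mA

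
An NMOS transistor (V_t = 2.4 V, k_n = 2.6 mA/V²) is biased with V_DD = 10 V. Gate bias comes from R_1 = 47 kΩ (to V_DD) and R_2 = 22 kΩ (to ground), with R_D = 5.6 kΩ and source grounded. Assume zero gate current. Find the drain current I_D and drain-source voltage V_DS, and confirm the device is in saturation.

I_D ≈ 0.81 mA, V_DS ≈ 5.5 V

V_G = V_DD·R_2/(R_1+R_2) = 10×22/69 = 3.19 V. With the source grounded, V_GS = V_G = 3.19 V.
Assume saturation: I_D = (k_n/2)(V_GS − V_t)² = (2.6/2)×(3.19 − 2.4)² = 1.3×0.788² = 0.808 mA.
V_DS = V_DD − I_D·R_D = 10 − 0.808×5.6 = 5.47 V.
Saturation requires V_DS ≥ V_GS − V_t = 0.788 V; 5.47 ≥ 0.788 ✓.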